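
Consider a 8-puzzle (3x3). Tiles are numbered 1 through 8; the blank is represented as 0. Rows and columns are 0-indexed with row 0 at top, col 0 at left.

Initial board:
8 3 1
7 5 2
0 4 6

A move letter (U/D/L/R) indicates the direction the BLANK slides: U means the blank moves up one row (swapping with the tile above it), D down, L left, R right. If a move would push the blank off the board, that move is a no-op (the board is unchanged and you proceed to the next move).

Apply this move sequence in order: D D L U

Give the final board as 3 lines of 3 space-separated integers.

Answer: 8 3 1
0 5 2
7 4 6

Derivation:
After move 1 (D):
8 3 1
7 5 2
0 4 6

After move 2 (D):
8 3 1
7 5 2
0 4 6

After move 3 (L):
8 3 1
7 5 2
0 4 6

After move 4 (U):
8 3 1
0 5 2
7 4 6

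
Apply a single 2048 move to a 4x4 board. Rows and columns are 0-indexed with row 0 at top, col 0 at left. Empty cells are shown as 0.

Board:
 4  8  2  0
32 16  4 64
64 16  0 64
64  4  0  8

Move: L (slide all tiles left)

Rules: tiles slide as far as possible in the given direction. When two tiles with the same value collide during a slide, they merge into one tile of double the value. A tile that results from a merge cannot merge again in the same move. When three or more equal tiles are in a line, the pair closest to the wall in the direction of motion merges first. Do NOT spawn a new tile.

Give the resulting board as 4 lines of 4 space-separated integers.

Slide left:
row 0: [4, 8, 2, 0] -> [4, 8, 2, 0]
row 1: [32, 16, 4, 64] -> [32, 16, 4, 64]
row 2: [64, 16, 0, 64] -> [64, 16, 64, 0]
row 3: [64, 4, 0, 8] -> [64, 4, 8, 0]

Answer:  4  8  2  0
32 16  4 64
64 16 64  0
64  4  8  0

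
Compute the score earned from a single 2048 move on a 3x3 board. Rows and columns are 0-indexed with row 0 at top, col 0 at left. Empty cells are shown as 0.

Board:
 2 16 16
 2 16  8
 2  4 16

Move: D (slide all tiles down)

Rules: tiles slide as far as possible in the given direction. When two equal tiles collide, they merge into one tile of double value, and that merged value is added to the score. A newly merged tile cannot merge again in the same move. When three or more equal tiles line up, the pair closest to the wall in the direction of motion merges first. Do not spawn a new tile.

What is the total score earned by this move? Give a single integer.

Answer: 36

Derivation:
Slide down:
col 0: [2, 2, 2] -> [0, 2, 4]  score +4 (running 4)
col 1: [16, 16, 4] -> [0, 32, 4]  score +32 (running 36)
col 2: [16, 8, 16] -> [16, 8, 16]  score +0 (running 36)
Board after move:
 0  0 16
 2 32  8
 4  4 16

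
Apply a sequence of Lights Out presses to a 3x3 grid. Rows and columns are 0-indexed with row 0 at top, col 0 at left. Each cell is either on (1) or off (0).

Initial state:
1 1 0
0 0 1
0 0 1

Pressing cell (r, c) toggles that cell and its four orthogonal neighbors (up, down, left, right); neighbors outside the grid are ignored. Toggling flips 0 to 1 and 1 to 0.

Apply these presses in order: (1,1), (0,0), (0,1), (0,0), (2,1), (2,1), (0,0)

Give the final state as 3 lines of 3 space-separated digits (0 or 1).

Answer: 1 0 1
0 0 0
0 1 1

Derivation:
After press 1 at (1,1):
1 0 0
1 1 0
0 1 1

After press 2 at (0,0):
0 1 0
0 1 0
0 1 1

After press 3 at (0,1):
1 0 1
0 0 0
0 1 1

After press 4 at (0,0):
0 1 1
1 0 0
0 1 1

After press 5 at (2,1):
0 1 1
1 1 0
1 0 0

After press 6 at (2,1):
0 1 1
1 0 0
0 1 1

After press 7 at (0,0):
1 0 1
0 0 0
0 1 1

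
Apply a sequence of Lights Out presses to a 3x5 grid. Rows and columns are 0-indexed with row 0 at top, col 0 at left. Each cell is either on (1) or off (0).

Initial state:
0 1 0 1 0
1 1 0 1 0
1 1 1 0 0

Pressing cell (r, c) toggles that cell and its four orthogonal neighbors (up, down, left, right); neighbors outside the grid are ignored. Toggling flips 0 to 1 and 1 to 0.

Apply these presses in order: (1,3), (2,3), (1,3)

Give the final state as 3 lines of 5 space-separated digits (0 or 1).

Answer: 0 1 0 1 0
1 1 0 0 0
1 1 0 1 1

Derivation:
After press 1 at (1,3):
0 1 0 0 0
1 1 1 0 1
1 1 1 1 0

After press 2 at (2,3):
0 1 0 0 0
1 1 1 1 1
1 1 0 0 1

After press 3 at (1,3):
0 1 0 1 0
1 1 0 0 0
1 1 0 1 1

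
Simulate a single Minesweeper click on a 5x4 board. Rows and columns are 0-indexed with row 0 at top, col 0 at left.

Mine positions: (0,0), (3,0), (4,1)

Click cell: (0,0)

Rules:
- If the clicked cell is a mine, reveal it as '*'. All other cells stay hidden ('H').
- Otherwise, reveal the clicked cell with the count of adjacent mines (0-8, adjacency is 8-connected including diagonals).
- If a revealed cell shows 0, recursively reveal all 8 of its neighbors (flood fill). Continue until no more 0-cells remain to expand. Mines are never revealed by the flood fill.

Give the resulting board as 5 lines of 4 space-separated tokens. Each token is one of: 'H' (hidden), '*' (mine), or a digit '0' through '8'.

* H H H
H H H H
H H H H
H H H H
H H H H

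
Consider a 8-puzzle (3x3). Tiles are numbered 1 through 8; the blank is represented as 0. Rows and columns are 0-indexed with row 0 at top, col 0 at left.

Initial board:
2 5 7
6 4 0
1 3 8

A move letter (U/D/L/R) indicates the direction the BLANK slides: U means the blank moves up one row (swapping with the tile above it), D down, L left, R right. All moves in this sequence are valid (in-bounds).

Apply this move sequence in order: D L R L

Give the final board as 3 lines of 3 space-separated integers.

After move 1 (D):
2 5 7
6 4 8
1 3 0

After move 2 (L):
2 5 7
6 4 8
1 0 3

After move 3 (R):
2 5 7
6 4 8
1 3 0

After move 4 (L):
2 5 7
6 4 8
1 0 3

Answer: 2 5 7
6 4 8
1 0 3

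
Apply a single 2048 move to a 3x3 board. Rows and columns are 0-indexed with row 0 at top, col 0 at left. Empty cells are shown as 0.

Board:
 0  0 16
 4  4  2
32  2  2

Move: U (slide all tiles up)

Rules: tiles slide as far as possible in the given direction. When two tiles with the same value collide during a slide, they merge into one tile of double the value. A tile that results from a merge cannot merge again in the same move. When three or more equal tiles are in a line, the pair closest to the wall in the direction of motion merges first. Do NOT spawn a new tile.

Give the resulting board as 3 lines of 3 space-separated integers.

Answer:  4  4 16
32  2  4
 0  0  0

Derivation:
Slide up:
col 0: [0, 4, 32] -> [4, 32, 0]
col 1: [0, 4, 2] -> [4, 2, 0]
col 2: [16, 2, 2] -> [16, 4, 0]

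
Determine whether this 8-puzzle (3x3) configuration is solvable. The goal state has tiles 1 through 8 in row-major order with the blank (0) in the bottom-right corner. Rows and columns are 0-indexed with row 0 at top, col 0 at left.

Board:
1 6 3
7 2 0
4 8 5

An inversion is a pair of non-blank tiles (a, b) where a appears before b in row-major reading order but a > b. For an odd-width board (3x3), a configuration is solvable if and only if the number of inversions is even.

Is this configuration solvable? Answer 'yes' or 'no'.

Answer: no

Derivation:
Inversions (pairs i<j in row-major order where tile[i] > tile[j] > 0): 9
9 is odd, so the puzzle is not solvable.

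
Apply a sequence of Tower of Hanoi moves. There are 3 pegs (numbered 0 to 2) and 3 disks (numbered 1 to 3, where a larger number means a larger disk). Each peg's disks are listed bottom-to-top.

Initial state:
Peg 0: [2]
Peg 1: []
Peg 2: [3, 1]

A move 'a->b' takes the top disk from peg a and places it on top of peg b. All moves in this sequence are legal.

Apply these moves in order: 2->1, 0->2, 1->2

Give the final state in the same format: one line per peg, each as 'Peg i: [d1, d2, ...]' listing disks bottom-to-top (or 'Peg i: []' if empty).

Answer: Peg 0: []
Peg 1: []
Peg 2: [3, 2, 1]

Derivation:
After move 1 (2->1):
Peg 0: [2]
Peg 1: [1]
Peg 2: [3]

After move 2 (0->2):
Peg 0: []
Peg 1: [1]
Peg 2: [3, 2]

After move 3 (1->2):
Peg 0: []
Peg 1: []
Peg 2: [3, 2, 1]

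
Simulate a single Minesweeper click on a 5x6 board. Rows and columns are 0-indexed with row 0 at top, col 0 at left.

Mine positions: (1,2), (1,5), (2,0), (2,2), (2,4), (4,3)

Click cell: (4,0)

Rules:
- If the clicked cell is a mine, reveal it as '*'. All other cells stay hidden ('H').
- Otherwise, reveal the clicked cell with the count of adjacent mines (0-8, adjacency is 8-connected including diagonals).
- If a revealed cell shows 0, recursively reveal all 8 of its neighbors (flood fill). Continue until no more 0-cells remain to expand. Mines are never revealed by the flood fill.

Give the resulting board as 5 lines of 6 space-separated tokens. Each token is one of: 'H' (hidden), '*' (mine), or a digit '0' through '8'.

H H H H H H
H H H H H H
H H H H H H
1 2 2 H H H
0 0 1 H H H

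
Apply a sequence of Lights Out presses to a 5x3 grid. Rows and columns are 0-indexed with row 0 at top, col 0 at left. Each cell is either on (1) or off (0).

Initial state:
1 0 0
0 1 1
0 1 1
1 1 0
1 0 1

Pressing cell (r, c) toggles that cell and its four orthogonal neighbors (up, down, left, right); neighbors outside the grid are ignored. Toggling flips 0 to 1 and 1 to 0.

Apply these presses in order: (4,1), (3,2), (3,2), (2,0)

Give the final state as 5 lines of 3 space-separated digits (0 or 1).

Answer: 1 0 0
1 1 1
1 0 1
0 0 0
0 1 0

Derivation:
After press 1 at (4,1):
1 0 0
0 1 1
0 1 1
1 0 0
0 1 0

After press 2 at (3,2):
1 0 0
0 1 1
0 1 0
1 1 1
0 1 1

After press 3 at (3,2):
1 0 0
0 1 1
0 1 1
1 0 0
0 1 0

After press 4 at (2,0):
1 0 0
1 1 1
1 0 1
0 0 0
0 1 0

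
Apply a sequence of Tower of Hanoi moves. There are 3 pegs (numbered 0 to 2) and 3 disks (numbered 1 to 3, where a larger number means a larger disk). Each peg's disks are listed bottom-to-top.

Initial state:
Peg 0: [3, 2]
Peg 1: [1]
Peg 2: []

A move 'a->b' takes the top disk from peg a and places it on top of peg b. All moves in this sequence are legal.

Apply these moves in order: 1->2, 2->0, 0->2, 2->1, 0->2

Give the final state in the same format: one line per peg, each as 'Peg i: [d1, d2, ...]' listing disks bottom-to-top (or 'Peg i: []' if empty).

After move 1 (1->2):
Peg 0: [3, 2]
Peg 1: []
Peg 2: [1]

After move 2 (2->0):
Peg 0: [3, 2, 1]
Peg 1: []
Peg 2: []

After move 3 (0->2):
Peg 0: [3, 2]
Peg 1: []
Peg 2: [1]

After move 4 (2->1):
Peg 0: [3, 2]
Peg 1: [1]
Peg 2: []

After move 5 (0->2):
Peg 0: [3]
Peg 1: [1]
Peg 2: [2]

Answer: Peg 0: [3]
Peg 1: [1]
Peg 2: [2]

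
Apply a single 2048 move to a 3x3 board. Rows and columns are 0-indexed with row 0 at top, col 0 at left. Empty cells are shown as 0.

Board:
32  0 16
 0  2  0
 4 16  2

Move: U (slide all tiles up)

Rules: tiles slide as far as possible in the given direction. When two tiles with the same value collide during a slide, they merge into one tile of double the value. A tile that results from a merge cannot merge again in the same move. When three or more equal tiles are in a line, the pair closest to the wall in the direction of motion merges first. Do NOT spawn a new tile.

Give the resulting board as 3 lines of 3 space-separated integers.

Slide up:
col 0: [32, 0, 4] -> [32, 4, 0]
col 1: [0, 2, 16] -> [2, 16, 0]
col 2: [16, 0, 2] -> [16, 2, 0]

Answer: 32  2 16
 4 16  2
 0  0  0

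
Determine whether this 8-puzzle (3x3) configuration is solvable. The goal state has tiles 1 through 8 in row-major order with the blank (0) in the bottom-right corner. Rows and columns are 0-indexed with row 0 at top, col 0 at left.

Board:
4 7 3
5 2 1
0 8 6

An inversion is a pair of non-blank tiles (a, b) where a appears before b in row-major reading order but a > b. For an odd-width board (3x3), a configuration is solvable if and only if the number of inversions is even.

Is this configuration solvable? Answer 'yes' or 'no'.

Answer: yes

Derivation:
Inversions (pairs i<j in row-major order where tile[i] > tile[j] > 0): 14
14 is even, so the puzzle is solvable.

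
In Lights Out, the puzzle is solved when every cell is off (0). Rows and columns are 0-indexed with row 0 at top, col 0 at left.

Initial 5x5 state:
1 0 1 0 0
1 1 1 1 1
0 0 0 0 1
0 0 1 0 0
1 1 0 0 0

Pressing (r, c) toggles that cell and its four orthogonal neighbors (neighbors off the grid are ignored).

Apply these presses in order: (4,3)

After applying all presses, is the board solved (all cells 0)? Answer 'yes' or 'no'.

Answer: no

Derivation:
After press 1 at (4,3):
1 0 1 0 0
1 1 1 1 1
0 0 0 0 1
0 0 1 1 0
1 1 1 1 1

Lights still on: 15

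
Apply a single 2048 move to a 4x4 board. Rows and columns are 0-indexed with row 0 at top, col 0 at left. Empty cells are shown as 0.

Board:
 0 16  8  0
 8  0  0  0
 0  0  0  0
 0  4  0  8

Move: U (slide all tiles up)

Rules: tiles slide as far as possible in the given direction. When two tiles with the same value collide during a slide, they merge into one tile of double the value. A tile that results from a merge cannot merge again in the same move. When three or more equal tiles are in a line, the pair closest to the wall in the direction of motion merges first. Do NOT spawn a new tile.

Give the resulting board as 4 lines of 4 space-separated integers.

Slide up:
col 0: [0, 8, 0, 0] -> [8, 0, 0, 0]
col 1: [16, 0, 0, 4] -> [16, 4, 0, 0]
col 2: [8, 0, 0, 0] -> [8, 0, 0, 0]
col 3: [0, 0, 0, 8] -> [8, 0, 0, 0]

Answer:  8 16  8  8
 0  4  0  0
 0  0  0  0
 0  0  0  0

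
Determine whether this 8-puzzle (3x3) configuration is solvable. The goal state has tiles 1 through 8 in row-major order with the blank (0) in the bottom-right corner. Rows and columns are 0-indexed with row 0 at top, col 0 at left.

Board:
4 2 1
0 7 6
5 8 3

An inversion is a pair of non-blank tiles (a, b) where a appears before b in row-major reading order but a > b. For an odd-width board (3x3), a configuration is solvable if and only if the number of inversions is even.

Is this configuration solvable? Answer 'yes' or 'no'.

Inversions (pairs i<j in row-major order where tile[i] > tile[j] > 0): 11
11 is odd, so the puzzle is not solvable.

Answer: no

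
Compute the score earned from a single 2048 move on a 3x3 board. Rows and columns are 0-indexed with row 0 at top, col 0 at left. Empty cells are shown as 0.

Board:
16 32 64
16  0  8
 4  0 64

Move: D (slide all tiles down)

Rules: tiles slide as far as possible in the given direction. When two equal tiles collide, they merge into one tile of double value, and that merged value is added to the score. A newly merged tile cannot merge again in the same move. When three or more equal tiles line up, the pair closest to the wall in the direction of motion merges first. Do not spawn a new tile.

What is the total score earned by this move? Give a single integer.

Slide down:
col 0: [16, 16, 4] -> [0, 32, 4]  score +32 (running 32)
col 1: [32, 0, 0] -> [0, 0, 32]  score +0 (running 32)
col 2: [64, 8, 64] -> [64, 8, 64]  score +0 (running 32)
Board after move:
 0  0 64
32  0  8
 4 32 64

Answer: 32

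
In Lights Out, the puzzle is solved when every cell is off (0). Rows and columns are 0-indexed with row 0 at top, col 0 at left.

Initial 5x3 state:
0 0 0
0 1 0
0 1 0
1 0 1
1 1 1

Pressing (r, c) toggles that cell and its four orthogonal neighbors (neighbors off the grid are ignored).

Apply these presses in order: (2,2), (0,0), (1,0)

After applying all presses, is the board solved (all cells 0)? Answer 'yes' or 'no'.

Answer: no

Derivation:
After press 1 at (2,2):
0 0 0
0 1 1
0 0 1
1 0 0
1 1 1

After press 2 at (0,0):
1 1 0
1 1 1
0 0 1
1 0 0
1 1 1

After press 3 at (1,0):
0 1 0
0 0 1
1 0 1
1 0 0
1 1 1

Lights still on: 8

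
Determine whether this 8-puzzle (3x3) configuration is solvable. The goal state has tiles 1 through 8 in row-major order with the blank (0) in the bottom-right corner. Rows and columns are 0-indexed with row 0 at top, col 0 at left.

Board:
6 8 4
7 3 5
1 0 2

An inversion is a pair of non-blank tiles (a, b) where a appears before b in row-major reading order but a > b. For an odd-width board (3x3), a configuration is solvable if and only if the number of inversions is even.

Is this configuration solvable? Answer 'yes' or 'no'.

Inversions (pairs i<j in row-major order where tile[i] > tile[j] > 0): 22
22 is even, so the puzzle is solvable.

Answer: yes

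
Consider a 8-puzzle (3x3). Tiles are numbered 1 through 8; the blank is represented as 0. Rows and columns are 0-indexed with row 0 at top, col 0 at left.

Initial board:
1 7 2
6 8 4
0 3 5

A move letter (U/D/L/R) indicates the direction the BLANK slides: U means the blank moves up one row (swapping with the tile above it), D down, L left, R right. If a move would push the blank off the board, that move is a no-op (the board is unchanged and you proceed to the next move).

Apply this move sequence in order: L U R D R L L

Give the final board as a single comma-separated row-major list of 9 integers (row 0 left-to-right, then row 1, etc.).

After move 1 (L):
1 7 2
6 8 4
0 3 5

After move 2 (U):
1 7 2
0 8 4
6 3 5

After move 3 (R):
1 7 2
8 0 4
6 3 5

After move 4 (D):
1 7 2
8 3 4
6 0 5

After move 5 (R):
1 7 2
8 3 4
6 5 0

After move 6 (L):
1 7 2
8 3 4
6 0 5

After move 7 (L):
1 7 2
8 3 4
0 6 5

Answer: 1, 7, 2, 8, 3, 4, 0, 6, 5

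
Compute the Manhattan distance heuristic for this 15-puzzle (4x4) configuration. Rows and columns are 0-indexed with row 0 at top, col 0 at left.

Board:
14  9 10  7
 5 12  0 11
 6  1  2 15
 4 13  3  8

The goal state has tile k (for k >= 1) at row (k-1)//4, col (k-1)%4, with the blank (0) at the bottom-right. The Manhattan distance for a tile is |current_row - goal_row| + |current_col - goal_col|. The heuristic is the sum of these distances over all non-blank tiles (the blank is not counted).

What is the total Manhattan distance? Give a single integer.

Answer: 39

Derivation:
Tile 14: (0,0)->(3,1) = 4
Tile 9: (0,1)->(2,0) = 3
Tile 10: (0,2)->(2,1) = 3
Tile 7: (0,3)->(1,2) = 2
Tile 5: (1,0)->(1,0) = 0
Tile 12: (1,1)->(2,3) = 3
Tile 11: (1,3)->(2,2) = 2
Tile 6: (2,0)->(1,1) = 2
Tile 1: (2,1)->(0,0) = 3
Tile 2: (2,2)->(0,1) = 3
Tile 15: (2,3)->(3,2) = 2
Tile 4: (3,0)->(0,3) = 6
Tile 13: (3,1)->(3,0) = 1
Tile 3: (3,2)->(0,2) = 3
Tile 8: (3,3)->(1,3) = 2
Sum: 4 + 3 + 3 + 2 + 0 + 3 + 2 + 2 + 3 + 3 + 2 + 6 + 1 + 3 + 2 = 39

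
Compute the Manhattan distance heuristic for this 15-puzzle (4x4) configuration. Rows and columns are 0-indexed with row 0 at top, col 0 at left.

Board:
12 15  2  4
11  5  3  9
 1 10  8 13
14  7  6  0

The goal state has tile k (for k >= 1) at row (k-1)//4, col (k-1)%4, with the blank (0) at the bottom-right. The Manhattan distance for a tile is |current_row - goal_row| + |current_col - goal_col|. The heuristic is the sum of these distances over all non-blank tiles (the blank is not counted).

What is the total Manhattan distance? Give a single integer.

Tile 12: (0,0)->(2,3) = 5
Tile 15: (0,1)->(3,2) = 4
Tile 2: (0,2)->(0,1) = 1
Tile 4: (0,3)->(0,3) = 0
Tile 11: (1,0)->(2,2) = 3
Tile 5: (1,1)->(1,0) = 1
Tile 3: (1,2)->(0,2) = 1
Tile 9: (1,3)->(2,0) = 4
Tile 1: (2,0)->(0,0) = 2
Tile 10: (2,1)->(2,1) = 0
Tile 8: (2,2)->(1,3) = 2
Tile 13: (2,3)->(3,0) = 4
Tile 14: (3,0)->(3,1) = 1
Tile 7: (3,1)->(1,2) = 3
Tile 6: (3,2)->(1,1) = 3
Sum: 5 + 4 + 1 + 0 + 3 + 1 + 1 + 4 + 2 + 0 + 2 + 4 + 1 + 3 + 3 = 34

Answer: 34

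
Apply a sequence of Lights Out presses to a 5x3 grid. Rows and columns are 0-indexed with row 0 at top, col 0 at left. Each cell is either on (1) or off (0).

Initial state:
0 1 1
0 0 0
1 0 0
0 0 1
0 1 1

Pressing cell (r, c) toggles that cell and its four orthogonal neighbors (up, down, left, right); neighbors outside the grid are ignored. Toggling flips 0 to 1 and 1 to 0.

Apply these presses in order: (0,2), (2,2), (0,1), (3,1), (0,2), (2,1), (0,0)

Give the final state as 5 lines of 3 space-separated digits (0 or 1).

Answer: 0 1 0
1 0 1
0 1 0
1 0 1
0 0 1

Derivation:
After press 1 at (0,2):
0 0 0
0 0 1
1 0 0
0 0 1
0 1 1

After press 2 at (2,2):
0 0 0
0 0 0
1 1 1
0 0 0
0 1 1

After press 3 at (0,1):
1 1 1
0 1 0
1 1 1
0 0 0
0 1 1

After press 4 at (3,1):
1 1 1
0 1 0
1 0 1
1 1 1
0 0 1

After press 5 at (0,2):
1 0 0
0 1 1
1 0 1
1 1 1
0 0 1

After press 6 at (2,1):
1 0 0
0 0 1
0 1 0
1 0 1
0 0 1

After press 7 at (0,0):
0 1 0
1 0 1
0 1 0
1 0 1
0 0 1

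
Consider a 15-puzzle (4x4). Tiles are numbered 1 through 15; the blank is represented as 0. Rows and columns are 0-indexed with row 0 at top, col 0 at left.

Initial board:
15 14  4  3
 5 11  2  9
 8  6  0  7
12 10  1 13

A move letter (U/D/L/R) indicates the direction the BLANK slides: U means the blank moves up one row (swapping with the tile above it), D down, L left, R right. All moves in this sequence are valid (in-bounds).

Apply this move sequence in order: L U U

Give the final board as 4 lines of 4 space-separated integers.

After move 1 (L):
15 14  4  3
 5 11  2  9
 8  0  6  7
12 10  1 13

After move 2 (U):
15 14  4  3
 5  0  2  9
 8 11  6  7
12 10  1 13

After move 3 (U):
15  0  4  3
 5 14  2  9
 8 11  6  7
12 10  1 13

Answer: 15  0  4  3
 5 14  2  9
 8 11  6  7
12 10  1 13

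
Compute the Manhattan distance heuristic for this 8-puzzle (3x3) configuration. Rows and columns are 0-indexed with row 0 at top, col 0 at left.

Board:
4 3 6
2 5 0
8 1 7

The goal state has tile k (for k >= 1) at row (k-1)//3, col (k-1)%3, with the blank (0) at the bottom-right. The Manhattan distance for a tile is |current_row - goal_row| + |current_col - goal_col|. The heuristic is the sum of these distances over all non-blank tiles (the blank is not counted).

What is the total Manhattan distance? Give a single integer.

Tile 4: at (0,0), goal (1,0), distance |0-1|+|0-0| = 1
Tile 3: at (0,1), goal (0,2), distance |0-0|+|1-2| = 1
Tile 6: at (0,2), goal (1,2), distance |0-1|+|2-2| = 1
Tile 2: at (1,0), goal (0,1), distance |1-0|+|0-1| = 2
Tile 5: at (1,1), goal (1,1), distance |1-1|+|1-1| = 0
Tile 8: at (2,0), goal (2,1), distance |2-2|+|0-1| = 1
Tile 1: at (2,1), goal (0,0), distance |2-0|+|1-0| = 3
Tile 7: at (2,2), goal (2,0), distance |2-2|+|2-0| = 2
Sum: 1 + 1 + 1 + 2 + 0 + 1 + 3 + 2 = 11

Answer: 11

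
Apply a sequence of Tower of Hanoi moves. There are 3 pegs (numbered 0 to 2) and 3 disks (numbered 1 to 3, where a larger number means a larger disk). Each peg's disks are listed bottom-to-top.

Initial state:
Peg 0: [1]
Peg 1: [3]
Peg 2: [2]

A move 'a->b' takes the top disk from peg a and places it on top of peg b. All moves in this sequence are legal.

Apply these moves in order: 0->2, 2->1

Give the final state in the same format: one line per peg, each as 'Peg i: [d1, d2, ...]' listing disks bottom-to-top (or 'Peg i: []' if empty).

After move 1 (0->2):
Peg 0: []
Peg 1: [3]
Peg 2: [2, 1]

After move 2 (2->1):
Peg 0: []
Peg 1: [3, 1]
Peg 2: [2]

Answer: Peg 0: []
Peg 1: [3, 1]
Peg 2: [2]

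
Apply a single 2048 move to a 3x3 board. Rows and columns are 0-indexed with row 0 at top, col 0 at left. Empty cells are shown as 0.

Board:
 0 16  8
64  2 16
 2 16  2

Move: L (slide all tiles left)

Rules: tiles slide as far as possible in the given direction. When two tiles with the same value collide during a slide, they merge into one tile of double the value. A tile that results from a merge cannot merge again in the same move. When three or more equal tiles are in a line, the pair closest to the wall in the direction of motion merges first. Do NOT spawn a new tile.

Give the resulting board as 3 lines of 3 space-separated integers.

Slide left:
row 0: [0, 16, 8] -> [16, 8, 0]
row 1: [64, 2, 16] -> [64, 2, 16]
row 2: [2, 16, 2] -> [2, 16, 2]

Answer: 16  8  0
64  2 16
 2 16  2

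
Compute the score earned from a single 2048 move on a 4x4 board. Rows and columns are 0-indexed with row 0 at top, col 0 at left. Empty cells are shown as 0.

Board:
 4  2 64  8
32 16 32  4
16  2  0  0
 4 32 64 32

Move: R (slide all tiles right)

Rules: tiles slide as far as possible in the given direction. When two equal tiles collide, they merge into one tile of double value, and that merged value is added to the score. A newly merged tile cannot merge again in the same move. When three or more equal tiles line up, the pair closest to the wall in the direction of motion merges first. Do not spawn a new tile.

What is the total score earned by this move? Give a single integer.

Slide right:
row 0: [4, 2, 64, 8] -> [4, 2, 64, 8]  score +0 (running 0)
row 1: [32, 16, 32, 4] -> [32, 16, 32, 4]  score +0 (running 0)
row 2: [16, 2, 0, 0] -> [0, 0, 16, 2]  score +0 (running 0)
row 3: [4, 32, 64, 32] -> [4, 32, 64, 32]  score +0 (running 0)
Board after move:
 4  2 64  8
32 16 32  4
 0  0 16  2
 4 32 64 32

Answer: 0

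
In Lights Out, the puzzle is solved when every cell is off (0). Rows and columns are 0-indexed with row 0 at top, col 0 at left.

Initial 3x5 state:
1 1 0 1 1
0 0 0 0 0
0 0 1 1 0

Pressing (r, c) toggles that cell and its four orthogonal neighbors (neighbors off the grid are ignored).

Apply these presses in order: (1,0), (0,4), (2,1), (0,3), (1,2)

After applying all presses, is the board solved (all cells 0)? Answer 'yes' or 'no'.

Answer: no

Derivation:
After press 1 at (1,0):
0 1 0 1 1
1 1 0 0 0
1 0 1 1 0

After press 2 at (0,4):
0 1 0 0 0
1 1 0 0 1
1 0 1 1 0

After press 3 at (2,1):
0 1 0 0 0
1 0 0 0 1
0 1 0 1 0

After press 4 at (0,3):
0 1 1 1 1
1 0 0 1 1
0 1 0 1 0

After press 5 at (1,2):
0 1 0 1 1
1 1 1 0 1
0 1 1 1 0

Lights still on: 10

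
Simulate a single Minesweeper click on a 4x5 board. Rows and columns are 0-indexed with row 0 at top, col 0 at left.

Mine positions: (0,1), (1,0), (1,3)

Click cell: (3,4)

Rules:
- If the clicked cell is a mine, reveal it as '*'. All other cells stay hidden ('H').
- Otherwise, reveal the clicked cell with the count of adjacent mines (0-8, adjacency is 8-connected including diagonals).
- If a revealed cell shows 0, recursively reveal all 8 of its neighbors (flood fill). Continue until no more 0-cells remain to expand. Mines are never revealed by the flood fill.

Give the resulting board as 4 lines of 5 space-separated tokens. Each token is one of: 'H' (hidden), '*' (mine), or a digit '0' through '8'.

H H H H H
H H H H H
1 1 1 1 1
0 0 0 0 0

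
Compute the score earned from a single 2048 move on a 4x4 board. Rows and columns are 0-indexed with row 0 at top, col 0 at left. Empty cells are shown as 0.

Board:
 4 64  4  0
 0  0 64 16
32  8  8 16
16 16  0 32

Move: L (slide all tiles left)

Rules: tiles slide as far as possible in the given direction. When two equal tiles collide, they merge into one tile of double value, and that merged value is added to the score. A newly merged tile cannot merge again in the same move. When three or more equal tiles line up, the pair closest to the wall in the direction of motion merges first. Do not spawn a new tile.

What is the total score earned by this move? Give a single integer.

Slide left:
row 0: [4, 64, 4, 0] -> [4, 64, 4, 0]  score +0 (running 0)
row 1: [0, 0, 64, 16] -> [64, 16, 0, 0]  score +0 (running 0)
row 2: [32, 8, 8, 16] -> [32, 16, 16, 0]  score +16 (running 16)
row 3: [16, 16, 0, 32] -> [32, 32, 0, 0]  score +32 (running 48)
Board after move:
 4 64  4  0
64 16  0  0
32 16 16  0
32 32  0  0

Answer: 48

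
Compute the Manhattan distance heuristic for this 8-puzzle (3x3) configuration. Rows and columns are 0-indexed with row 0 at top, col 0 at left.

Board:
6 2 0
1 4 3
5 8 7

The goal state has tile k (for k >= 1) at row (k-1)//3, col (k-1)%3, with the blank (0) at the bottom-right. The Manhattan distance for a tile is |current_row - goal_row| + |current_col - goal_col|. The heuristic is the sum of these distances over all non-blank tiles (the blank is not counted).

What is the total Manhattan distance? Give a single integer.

Tile 6: at (0,0), goal (1,2), distance |0-1|+|0-2| = 3
Tile 2: at (0,1), goal (0,1), distance |0-0|+|1-1| = 0
Tile 1: at (1,0), goal (0,0), distance |1-0|+|0-0| = 1
Tile 4: at (1,1), goal (1,0), distance |1-1|+|1-0| = 1
Tile 3: at (1,2), goal (0,2), distance |1-0|+|2-2| = 1
Tile 5: at (2,0), goal (1,1), distance |2-1|+|0-1| = 2
Tile 8: at (2,1), goal (2,1), distance |2-2|+|1-1| = 0
Tile 7: at (2,2), goal (2,0), distance |2-2|+|2-0| = 2
Sum: 3 + 0 + 1 + 1 + 1 + 2 + 0 + 2 = 10

Answer: 10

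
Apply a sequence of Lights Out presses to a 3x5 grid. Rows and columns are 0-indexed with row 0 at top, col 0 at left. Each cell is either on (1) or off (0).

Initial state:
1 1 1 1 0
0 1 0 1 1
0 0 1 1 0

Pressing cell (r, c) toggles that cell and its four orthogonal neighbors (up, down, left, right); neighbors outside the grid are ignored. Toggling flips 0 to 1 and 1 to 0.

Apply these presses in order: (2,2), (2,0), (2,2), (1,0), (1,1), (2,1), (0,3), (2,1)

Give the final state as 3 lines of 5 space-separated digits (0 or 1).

After press 1 at (2,2):
1 1 1 1 0
0 1 1 1 1
0 1 0 0 0

After press 2 at (2,0):
1 1 1 1 0
1 1 1 1 1
1 0 0 0 0

After press 3 at (2,2):
1 1 1 1 0
1 1 0 1 1
1 1 1 1 0

After press 4 at (1,0):
0 1 1 1 0
0 0 0 1 1
0 1 1 1 0

After press 5 at (1,1):
0 0 1 1 0
1 1 1 1 1
0 0 1 1 0

After press 6 at (2,1):
0 0 1 1 0
1 0 1 1 1
1 1 0 1 0

After press 7 at (0,3):
0 0 0 0 1
1 0 1 0 1
1 1 0 1 0

After press 8 at (2,1):
0 0 0 0 1
1 1 1 0 1
0 0 1 1 0

Answer: 0 0 0 0 1
1 1 1 0 1
0 0 1 1 0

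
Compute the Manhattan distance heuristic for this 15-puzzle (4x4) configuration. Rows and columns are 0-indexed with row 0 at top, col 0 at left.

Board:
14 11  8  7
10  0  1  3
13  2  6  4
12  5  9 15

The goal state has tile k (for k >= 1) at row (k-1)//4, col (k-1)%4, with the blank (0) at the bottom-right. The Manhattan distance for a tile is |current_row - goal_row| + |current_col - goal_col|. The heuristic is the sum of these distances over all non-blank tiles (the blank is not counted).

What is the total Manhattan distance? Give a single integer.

Answer: 36

Derivation:
Tile 14: at (0,0), goal (3,1), distance |0-3|+|0-1| = 4
Tile 11: at (0,1), goal (2,2), distance |0-2|+|1-2| = 3
Tile 8: at (0,2), goal (1,3), distance |0-1|+|2-3| = 2
Tile 7: at (0,3), goal (1,2), distance |0-1|+|3-2| = 2
Tile 10: at (1,0), goal (2,1), distance |1-2|+|0-1| = 2
Tile 1: at (1,2), goal (0,0), distance |1-0|+|2-0| = 3
Tile 3: at (1,3), goal (0,2), distance |1-0|+|3-2| = 2
Tile 13: at (2,0), goal (3,0), distance |2-3|+|0-0| = 1
Tile 2: at (2,1), goal (0,1), distance |2-0|+|1-1| = 2
Tile 6: at (2,2), goal (1,1), distance |2-1|+|2-1| = 2
Tile 4: at (2,3), goal (0,3), distance |2-0|+|3-3| = 2
Tile 12: at (3,0), goal (2,3), distance |3-2|+|0-3| = 4
Tile 5: at (3,1), goal (1,0), distance |3-1|+|1-0| = 3
Tile 9: at (3,2), goal (2,0), distance |3-2|+|2-0| = 3
Tile 15: at (3,3), goal (3,2), distance |3-3|+|3-2| = 1
Sum: 4 + 3 + 2 + 2 + 2 + 3 + 2 + 1 + 2 + 2 + 2 + 4 + 3 + 3 + 1 = 36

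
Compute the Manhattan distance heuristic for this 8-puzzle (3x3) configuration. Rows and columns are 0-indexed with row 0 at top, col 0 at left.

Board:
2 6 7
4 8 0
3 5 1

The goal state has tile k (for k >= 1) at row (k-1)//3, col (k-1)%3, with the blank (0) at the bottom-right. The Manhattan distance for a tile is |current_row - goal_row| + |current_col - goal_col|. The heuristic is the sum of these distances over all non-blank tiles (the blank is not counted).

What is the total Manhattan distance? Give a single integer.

Tile 2: (0,0)->(0,1) = 1
Tile 6: (0,1)->(1,2) = 2
Tile 7: (0,2)->(2,0) = 4
Tile 4: (1,0)->(1,0) = 0
Tile 8: (1,1)->(2,1) = 1
Tile 3: (2,0)->(0,2) = 4
Tile 5: (2,1)->(1,1) = 1
Tile 1: (2,2)->(0,0) = 4
Sum: 1 + 2 + 4 + 0 + 1 + 4 + 1 + 4 = 17

Answer: 17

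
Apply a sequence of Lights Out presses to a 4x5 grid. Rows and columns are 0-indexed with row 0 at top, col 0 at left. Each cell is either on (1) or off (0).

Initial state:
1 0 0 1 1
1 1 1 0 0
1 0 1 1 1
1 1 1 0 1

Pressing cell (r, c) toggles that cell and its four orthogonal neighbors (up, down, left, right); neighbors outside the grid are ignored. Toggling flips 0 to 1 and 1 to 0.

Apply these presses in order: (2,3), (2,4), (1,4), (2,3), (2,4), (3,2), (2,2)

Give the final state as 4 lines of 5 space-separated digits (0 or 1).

After press 1 at (2,3):
1 0 0 1 1
1 1 1 1 0
1 0 0 0 0
1 1 1 1 1

After press 2 at (2,4):
1 0 0 1 1
1 1 1 1 1
1 0 0 1 1
1 1 1 1 0

After press 3 at (1,4):
1 0 0 1 0
1 1 1 0 0
1 0 0 1 0
1 1 1 1 0

After press 4 at (2,3):
1 0 0 1 0
1 1 1 1 0
1 0 1 0 1
1 1 1 0 0

After press 5 at (2,4):
1 0 0 1 0
1 1 1 1 1
1 0 1 1 0
1 1 1 0 1

After press 6 at (3,2):
1 0 0 1 0
1 1 1 1 1
1 0 0 1 0
1 0 0 1 1

After press 7 at (2,2):
1 0 0 1 0
1 1 0 1 1
1 1 1 0 0
1 0 1 1 1

Answer: 1 0 0 1 0
1 1 0 1 1
1 1 1 0 0
1 0 1 1 1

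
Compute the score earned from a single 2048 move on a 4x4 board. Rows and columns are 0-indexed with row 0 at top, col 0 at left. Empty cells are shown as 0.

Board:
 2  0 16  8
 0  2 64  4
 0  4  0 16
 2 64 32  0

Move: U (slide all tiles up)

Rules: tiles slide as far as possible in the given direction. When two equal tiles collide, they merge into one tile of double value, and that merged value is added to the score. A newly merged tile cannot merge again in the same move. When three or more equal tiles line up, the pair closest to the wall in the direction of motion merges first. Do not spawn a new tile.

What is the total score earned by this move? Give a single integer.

Slide up:
col 0: [2, 0, 0, 2] -> [4, 0, 0, 0]  score +4 (running 4)
col 1: [0, 2, 4, 64] -> [2, 4, 64, 0]  score +0 (running 4)
col 2: [16, 64, 0, 32] -> [16, 64, 32, 0]  score +0 (running 4)
col 3: [8, 4, 16, 0] -> [8, 4, 16, 0]  score +0 (running 4)
Board after move:
 4  2 16  8
 0  4 64  4
 0 64 32 16
 0  0  0  0

Answer: 4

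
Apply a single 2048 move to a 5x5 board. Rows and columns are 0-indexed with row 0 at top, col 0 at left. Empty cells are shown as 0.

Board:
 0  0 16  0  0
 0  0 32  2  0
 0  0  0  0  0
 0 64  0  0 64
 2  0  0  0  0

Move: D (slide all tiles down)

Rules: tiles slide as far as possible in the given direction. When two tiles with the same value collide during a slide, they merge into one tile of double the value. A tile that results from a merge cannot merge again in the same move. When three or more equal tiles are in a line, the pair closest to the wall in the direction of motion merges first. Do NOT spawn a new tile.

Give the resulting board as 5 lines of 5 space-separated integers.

Slide down:
col 0: [0, 0, 0, 0, 2] -> [0, 0, 0, 0, 2]
col 1: [0, 0, 0, 64, 0] -> [0, 0, 0, 0, 64]
col 2: [16, 32, 0, 0, 0] -> [0, 0, 0, 16, 32]
col 3: [0, 2, 0, 0, 0] -> [0, 0, 0, 0, 2]
col 4: [0, 0, 0, 64, 0] -> [0, 0, 0, 0, 64]

Answer:  0  0  0  0  0
 0  0  0  0  0
 0  0  0  0  0
 0  0 16  0  0
 2 64 32  2 64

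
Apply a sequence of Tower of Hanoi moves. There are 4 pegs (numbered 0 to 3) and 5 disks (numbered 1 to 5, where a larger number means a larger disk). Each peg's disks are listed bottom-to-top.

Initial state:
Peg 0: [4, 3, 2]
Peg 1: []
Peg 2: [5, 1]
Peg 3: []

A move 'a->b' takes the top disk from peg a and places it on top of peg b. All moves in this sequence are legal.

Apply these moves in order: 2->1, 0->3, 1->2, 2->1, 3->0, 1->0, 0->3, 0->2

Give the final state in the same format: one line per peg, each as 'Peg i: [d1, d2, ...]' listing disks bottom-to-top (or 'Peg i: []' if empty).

After move 1 (2->1):
Peg 0: [4, 3, 2]
Peg 1: [1]
Peg 2: [5]
Peg 3: []

After move 2 (0->3):
Peg 0: [4, 3]
Peg 1: [1]
Peg 2: [5]
Peg 3: [2]

After move 3 (1->2):
Peg 0: [4, 3]
Peg 1: []
Peg 2: [5, 1]
Peg 3: [2]

After move 4 (2->1):
Peg 0: [4, 3]
Peg 1: [1]
Peg 2: [5]
Peg 3: [2]

After move 5 (3->0):
Peg 0: [4, 3, 2]
Peg 1: [1]
Peg 2: [5]
Peg 3: []

After move 6 (1->0):
Peg 0: [4, 3, 2, 1]
Peg 1: []
Peg 2: [5]
Peg 3: []

After move 7 (0->3):
Peg 0: [4, 3, 2]
Peg 1: []
Peg 2: [5]
Peg 3: [1]

After move 8 (0->2):
Peg 0: [4, 3]
Peg 1: []
Peg 2: [5, 2]
Peg 3: [1]

Answer: Peg 0: [4, 3]
Peg 1: []
Peg 2: [5, 2]
Peg 3: [1]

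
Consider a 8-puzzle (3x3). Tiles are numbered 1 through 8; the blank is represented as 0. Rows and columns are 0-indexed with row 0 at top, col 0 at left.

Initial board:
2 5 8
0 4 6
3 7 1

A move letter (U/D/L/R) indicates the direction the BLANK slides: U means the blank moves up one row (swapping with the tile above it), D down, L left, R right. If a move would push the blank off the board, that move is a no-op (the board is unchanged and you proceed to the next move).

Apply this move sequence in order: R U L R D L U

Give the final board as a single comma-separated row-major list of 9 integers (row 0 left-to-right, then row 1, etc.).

Answer: 0, 5, 8, 2, 4, 6, 3, 7, 1

Derivation:
After move 1 (R):
2 5 8
4 0 6
3 7 1

After move 2 (U):
2 0 8
4 5 6
3 7 1

After move 3 (L):
0 2 8
4 5 6
3 7 1

After move 4 (R):
2 0 8
4 5 6
3 7 1

After move 5 (D):
2 5 8
4 0 6
3 7 1

After move 6 (L):
2 5 8
0 4 6
3 7 1

After move 7 (U):
0 5 8
2 4 6
3 7 1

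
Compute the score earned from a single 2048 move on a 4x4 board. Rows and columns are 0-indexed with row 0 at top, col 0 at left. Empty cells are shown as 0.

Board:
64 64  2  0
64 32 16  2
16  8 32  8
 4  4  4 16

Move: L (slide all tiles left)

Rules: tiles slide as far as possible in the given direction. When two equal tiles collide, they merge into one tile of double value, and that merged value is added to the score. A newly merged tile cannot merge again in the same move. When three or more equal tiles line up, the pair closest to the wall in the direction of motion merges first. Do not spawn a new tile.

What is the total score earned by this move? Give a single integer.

Answer: 136

Derivation:
Slide left:
row 0: [64, 64, 2, 0] -> [128, 2, 0, 0]  score +128 (running 128)
row 1: [64, 32, 16, 2] -> [64, 32, 16, 2]  score +0 (running 128)
row 2: [16, 8, 32, 8] -> [16, 8, 32, 8]  score +0 (running 128)
row 3: [4, 4, 4, 16] -> [8, 4, 16, 0]  score +8 (running 136)
Board after move:
128   2   0   0
 64  32  16   2
 16   8  32   8
  8   4  16   0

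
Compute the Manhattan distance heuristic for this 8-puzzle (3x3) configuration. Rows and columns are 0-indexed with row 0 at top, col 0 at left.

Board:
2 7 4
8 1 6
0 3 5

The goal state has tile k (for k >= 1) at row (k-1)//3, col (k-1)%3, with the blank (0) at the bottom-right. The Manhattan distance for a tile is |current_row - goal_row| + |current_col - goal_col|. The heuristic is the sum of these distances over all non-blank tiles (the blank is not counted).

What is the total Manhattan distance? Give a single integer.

Tile 2: at (0,0), goal (0,1), distance |0-0|+|0-1| = 1
Tile 7: at (0,1), goal (2,0), distance |0-2|+|1-0| = 3
Tile 4: at (0,2), goal (1,0), distance |0-1|+|2-0| = 3
Tile 8: at (1,0), goal (2,1), distance |1-2|+|0-1| = 2
Tile 1: at (1,1), goal (0,0), distance |1-0|+|1-0| = 2
Tile 6: at (1,2), goal (1,2), distance |1-1|+|2-2| = 0
Tile 3: at (2,1), goal (0,2), distance |2-0|+|1-2| = 3
Tile 5: at (2,2), goal (1,1), distance |2-1|+|2-1| = 2
Sum: 1 + 3 + 3 + 2 + 2 + 0 + 3 + 2 = 16

Answer: 16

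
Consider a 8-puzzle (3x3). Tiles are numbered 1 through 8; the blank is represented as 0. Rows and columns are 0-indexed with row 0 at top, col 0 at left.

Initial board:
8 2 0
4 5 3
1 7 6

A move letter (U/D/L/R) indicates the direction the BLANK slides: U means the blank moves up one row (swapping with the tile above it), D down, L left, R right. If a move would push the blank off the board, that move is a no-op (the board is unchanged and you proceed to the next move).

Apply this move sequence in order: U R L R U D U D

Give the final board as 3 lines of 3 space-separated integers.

Answer: 8 2 3
4 5 0
1 7 6

Derivation:
After move 1 (U):
8 2 0
4 5 3
1 7 6

After move 2 (R):
8 2 0
4 5 3
1 7 6

After move 3 (L):
8 0 2
4 5 3
1 7 6

After move 4 (R):
8 2 0
4 5 3
1 7 6

After move 5 (U):
8 2 0
4 5 3
1 7 6

After move 6 (D):
8 2 3
4 5 0
1 7 6

After move 7 (U):
8 2 0
4 5 3
1 7 6

After move 8 (D):
8 2 3
4 5 0
1 7 6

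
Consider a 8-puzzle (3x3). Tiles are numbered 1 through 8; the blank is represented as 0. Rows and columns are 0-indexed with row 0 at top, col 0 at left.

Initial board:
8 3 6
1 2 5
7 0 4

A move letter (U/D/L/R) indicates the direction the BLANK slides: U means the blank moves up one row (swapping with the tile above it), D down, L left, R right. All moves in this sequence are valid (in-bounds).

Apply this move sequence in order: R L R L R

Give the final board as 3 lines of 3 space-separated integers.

Answer: 8 3 6
1 2 5
7 4 0

Derivation:
After move 1 (R):
8 3 6
1 2 5
7 4 0

After move 2 (L):
8 3 6
1 2 5
7 0 4

After move 3 (R):
8 3 6
1 2 5
7 4 0

After move 4 (L):
8 3 6
1 2 5
7 0 4

After move 5 (R):
8 3 6
1 2 5
7 4 0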